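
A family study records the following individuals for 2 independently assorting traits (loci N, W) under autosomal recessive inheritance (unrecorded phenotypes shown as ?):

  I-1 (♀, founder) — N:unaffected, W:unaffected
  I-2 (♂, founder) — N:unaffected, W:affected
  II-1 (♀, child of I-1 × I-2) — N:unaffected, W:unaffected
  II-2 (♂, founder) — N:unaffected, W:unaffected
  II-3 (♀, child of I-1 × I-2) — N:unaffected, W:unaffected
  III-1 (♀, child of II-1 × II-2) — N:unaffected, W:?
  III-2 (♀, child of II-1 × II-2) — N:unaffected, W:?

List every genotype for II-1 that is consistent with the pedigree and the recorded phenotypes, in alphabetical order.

N/I-1 un ·: NN|Nn
N/I-2 un ·: NN|Nn
N/II-1 un I-1×I-2: NN|Nn
N/II-2 un ·: NN|Nn
N/II-3 un I-1×I-2: NN|Nn
N/III-1 un II-1×II-2: NN|Nn
N/III-2 un II-1×II-2: NN|Nn
⇒ N over [I-1,I-2,II-1,II-2,II-3,III-1,III-2]: 83 consistent
W/I-1 un ·: WW|Ww
W/I-2 aff ·: ww
W/II-1 un I-1×I-2: Ww
W/II-2 un ·: WW|Ww
W/II-3 un I-1×I-2: Ww
W/III-1 ? II-1×II-2: WW|Ww|ww
W/III-2 ? II-1×II-2: WW|Ww|ww
⇒ W over [I-1,I-2,II-1,II-2,II-3,III-1,III-2]: 26 consistent

II-1 ∈ {NN Ww, Nn Ww}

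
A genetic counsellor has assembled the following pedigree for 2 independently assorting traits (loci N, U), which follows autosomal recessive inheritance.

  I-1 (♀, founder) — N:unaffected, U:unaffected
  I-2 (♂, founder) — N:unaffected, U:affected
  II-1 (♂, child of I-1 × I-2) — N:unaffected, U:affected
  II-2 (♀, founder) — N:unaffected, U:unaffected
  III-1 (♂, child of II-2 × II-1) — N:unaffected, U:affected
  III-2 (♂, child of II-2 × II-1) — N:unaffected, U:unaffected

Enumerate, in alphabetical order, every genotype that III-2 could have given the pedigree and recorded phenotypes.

N/I-1 un ·: NN|Nn
N/I-2 un ·: NN|Nn
N/II-1 un I-1×I-2: NN|Nn
N/II-2 un ·: NN|Nn
N/III-1 un II-2×II-1: NN|Nn
N/III-2 un II-2×II-1: NN|Nn
⇒ N over [I-1,I-2,II-1,II-2,III-1,III-2]: 44 consistent
U/I-1 un ·: Uu
U/I-2 aff ·: uu
U/II-1 aff I-1×I-2: uu
U/II-2 un ·: Uu
U/III-1 aff II-2×II-1: uu
U/III-2 un II-2×II-1: Uu
⇒ U over [I-1,I-2,II-1,II-2,III-1,III-2]: 1 consistent

III-2 ∈ {NN Uu, Nn Uu}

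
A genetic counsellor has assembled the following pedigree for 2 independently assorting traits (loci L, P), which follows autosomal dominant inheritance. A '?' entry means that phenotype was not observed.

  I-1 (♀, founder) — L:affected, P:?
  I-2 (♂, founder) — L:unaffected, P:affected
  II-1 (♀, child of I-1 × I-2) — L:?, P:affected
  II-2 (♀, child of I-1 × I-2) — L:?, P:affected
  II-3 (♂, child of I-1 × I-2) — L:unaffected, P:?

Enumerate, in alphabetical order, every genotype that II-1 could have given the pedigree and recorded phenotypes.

L/I-1 aff ·: Ll
L/I-2 un ·: ll
L/II-1 ? I-1×I-2: ll|Ll
L/II-2 ? I-1×I-2: ll|Ll
L/II-3 un I-1×I-2: ll
⇒ L over [I-1,I-2,II-1,II-2,II-3]: 4 consistent
P/I-1 ? ·: pp|Pp|PP
P/I-2 aff ·: Pp|PP
P/II-1 aff I-1×I-2: Pp|PP
P/II-2 aff I-1×I-2: Pp|PP
P/II-3 ? I-1×I-2: pp|Pp|PP
⇒ P over [I-1,I-2,II-1,II-2,II-3]: 32 consistent

II-1 ∈ {Ll PP, Ll Pp, ll PP, ll Pp}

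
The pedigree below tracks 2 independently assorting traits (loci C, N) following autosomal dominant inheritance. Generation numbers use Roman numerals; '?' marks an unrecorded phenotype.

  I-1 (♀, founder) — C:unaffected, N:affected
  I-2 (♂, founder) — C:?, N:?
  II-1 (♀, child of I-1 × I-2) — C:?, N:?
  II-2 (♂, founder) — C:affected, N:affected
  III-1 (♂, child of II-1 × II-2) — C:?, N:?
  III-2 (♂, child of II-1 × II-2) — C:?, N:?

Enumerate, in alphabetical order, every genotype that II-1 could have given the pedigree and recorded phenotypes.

C/I-1 un ·: cc
C/I-2 ? ·: cc|Cc|CC
C/II-1 ? I-1×I-2: cc|Cc
C/II-2 aff ·: Cc|CC
C/III-1 ? II-1×II-2: cc|Cc|CC
C/III-2 ? II-1×II-2: cc|Cc|CC
⇒ C over [I-1,I-2,II-1,II-2,III-1,III-2]: 36 consistent
N/I-1 aff ·: Nn|NN
N/I-2 ? ·: nn|Nn|NN
N/II-1 ? I-1×I-2: nn|Nn|NN
N/II-2 aff ·: Nn|NN
N/III-1 ? II-1×II-2: nn|Nn|NN
N/III-2 ? II-1×II-2: nn|Nn|NN
⇒ N over [I-1,I-2,II-1,II-2,III-1,III-2]: 95 consistent

II-1 ∈ {Cc NN, Cc Nn, Cc nn, cc NN, cc Nn, cc nn}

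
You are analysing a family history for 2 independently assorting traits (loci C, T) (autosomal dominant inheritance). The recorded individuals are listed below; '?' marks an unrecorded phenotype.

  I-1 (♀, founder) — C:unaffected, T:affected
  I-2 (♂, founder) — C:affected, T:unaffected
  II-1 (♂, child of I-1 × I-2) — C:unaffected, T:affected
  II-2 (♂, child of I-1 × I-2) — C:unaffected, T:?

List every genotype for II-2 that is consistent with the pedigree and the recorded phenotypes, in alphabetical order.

II-2 ∈ {cc Tt, cc tt}

C/I-1 un ·: cc
C/I-2 aff ·: Cc
C/II-1 un I-1×I-2: cc
C/II-2 un I-1×I-2: cc
⇒ C over [I-1,I-2,II-1,II-2]: 1 consistent
T/I-1 aff ·: Tt|TT
T/I-2 un ·: tt
T/II-1 aff I-1×I-2: Tt
T/II-2 ? I-1×I-2: tt|Tt
⇒ T over [I-1,I-2,II-1,II-2]: 3 consistent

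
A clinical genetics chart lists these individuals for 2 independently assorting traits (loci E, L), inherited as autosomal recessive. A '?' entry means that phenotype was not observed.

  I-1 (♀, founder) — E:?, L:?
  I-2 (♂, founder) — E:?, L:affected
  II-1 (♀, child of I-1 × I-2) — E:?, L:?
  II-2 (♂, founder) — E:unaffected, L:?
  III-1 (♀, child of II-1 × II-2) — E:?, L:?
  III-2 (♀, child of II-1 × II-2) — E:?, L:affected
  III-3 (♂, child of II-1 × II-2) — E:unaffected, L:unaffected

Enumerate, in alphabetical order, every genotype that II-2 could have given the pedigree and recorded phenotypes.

II-2 ∈ {EE Ll, EE ll, Ee Ll, Ee ll}

E/I-1 ? ·: EE|Ee|ee
E/I-2 ? ·: EE|Ee|ee
E/II-1 ? I-1×I-2: EE|Ee|ee
E/II-2 un ·: EE|Ee
E/III-1 ? II-1×II-2: EE|Ee|ee
E/III-2 ? II-1×II-2: EE|Ee|ee
E/III-3 un II-1×II-2: EE|Ee
⇒ E over [I-1,I-2,II-1,II-2,III-1,III-2,III-3]: 238 consistent
L/I-1 ? ·: LL|Ll|ll
L/I-2 aff ·: ll
L/II-1 ? I-1×I-2: Ll|ll
L/II-2 ? ·: Ll|ll
L/III-1 ? II-1×II-2: LL|Ll|ll
L/III-2 aff II-1×II-2: ll
L/III-3 un II-1×II-2: LL|Ll
⇒ L over [I-1,I-2,II-1,II-2,III-1,III-2,III-3]: 20 consistent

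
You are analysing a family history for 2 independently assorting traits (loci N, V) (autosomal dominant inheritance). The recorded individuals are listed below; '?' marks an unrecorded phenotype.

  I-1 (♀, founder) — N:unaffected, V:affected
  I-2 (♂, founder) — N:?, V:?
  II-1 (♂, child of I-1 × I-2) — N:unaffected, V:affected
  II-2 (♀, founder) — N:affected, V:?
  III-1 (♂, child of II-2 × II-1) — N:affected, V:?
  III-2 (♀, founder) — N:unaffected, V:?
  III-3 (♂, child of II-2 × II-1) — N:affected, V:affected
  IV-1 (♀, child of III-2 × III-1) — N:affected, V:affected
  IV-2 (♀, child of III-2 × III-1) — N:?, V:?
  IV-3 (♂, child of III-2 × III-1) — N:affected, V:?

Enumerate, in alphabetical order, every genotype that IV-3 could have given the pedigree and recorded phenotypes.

IV-3 ∈ {Nn VV, Nn Vv, Nn vv}

N/I-1 un ·: nn
N/I-2 ? ·: nn|Nn
N/II-1 un I-1×I-2: nn
N/II-2 aff ·: Nn|NN
N/III-1 aff II-2×II-1: Nn
N/III-2 un ·: nn
N/III-3 aff II-2×II-1: Nn
N/IV-1 aff III-2×III-1: Nn
N/IV-2 ? III-2×III-1: nn|Nn
N/IV-3 aff III-2×III-1: Nn
⇒ N over [I-1,I-2,II-1,II-2,III-1,III-2,III-3,IV-1,IV-2,IV-3]: 8 consistent
V/I-1 aff ·: Vv|VV
V/I-2 ? ·: vv|Vv|VV
V/II-1 aff I-1×I-2: Vv|VV
V/II-2 ? ·: vv|Vv|VV
V/III-1 ? II-2×II-1: vv|Vv|VV
V/III-2 ? ·: vv|Vv|VV
V/III-3 aff II-2×II-1: Vv|VV
V/IV-1 aff III-2×III-1: Vv|VV
V/IV-2 ? III-2×III-1: vv|Vv|VV
V/IV-3 ? III-2×III-1: vv|Vv|VV
⇒ V over [I-1,I-2,II-1,II-2,III-1,III-2,III-3,IV-1,IV-2,IV-3]: 1505 consistent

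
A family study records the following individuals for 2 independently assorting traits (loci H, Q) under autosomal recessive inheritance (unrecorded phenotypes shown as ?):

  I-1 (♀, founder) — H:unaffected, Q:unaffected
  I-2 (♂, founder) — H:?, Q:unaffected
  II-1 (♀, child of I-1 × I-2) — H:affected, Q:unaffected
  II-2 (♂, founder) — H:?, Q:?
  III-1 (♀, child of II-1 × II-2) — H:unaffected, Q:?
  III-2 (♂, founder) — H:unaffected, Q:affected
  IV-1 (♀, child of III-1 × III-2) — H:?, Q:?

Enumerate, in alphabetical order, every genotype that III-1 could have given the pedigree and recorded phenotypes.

III-1 ∈ {Hh QQ, Hh Qq, Hh qq}

H/I-1 un ·: Hh
H/I-2 ? ·: Hh|hh
H/II-1 aff I-1×I-2: hh
H/II-2 ? ·: HH|Hh
H/III-1 un II-1×II-2: Hh
H/III-2 un ·: HH|Hh
H/IV-1 ? III-1×III-2: HH|Hh|hh
⇒ H over [I-1,I-2,II-1,II-2,III-1,III-2,IV-1]: 20 consistent
Q/I-1 un ·: QQ|Qq
Q/I-2 un ·: QQ|Qq
Q/II-1 un I-1×I-2: QQ|Qq
Q/II-2 ? ·: QQ|Qq|qq
Q/III-1 ? II-1×II-2: QQ|Qq|qq
Q/III-2 aff ·: qq
Q/IV-1 ? III-1×III-2: Qq|qq
⇒ Q over [I-1,I-2,II-1,II-2,III-1,III-2,IV-1]: 54 consistent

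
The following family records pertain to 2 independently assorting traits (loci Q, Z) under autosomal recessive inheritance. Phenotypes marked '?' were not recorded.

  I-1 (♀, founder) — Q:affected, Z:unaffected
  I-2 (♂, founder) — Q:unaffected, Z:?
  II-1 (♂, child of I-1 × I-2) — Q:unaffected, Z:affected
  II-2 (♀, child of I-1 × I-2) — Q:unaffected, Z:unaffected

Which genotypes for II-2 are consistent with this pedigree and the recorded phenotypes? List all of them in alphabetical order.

II-2 ∈ {Qq ZZ, Qq Zz}

Q/I-1 aff ·: qq
Q/I-2 un ·: QQ|Qq
Q/II-1 un I-1×I-2: Qq
Q/II-2 un I-1×I-2: Qq
⇒ Q over [I-1,I-2,II-1,II-2]: 2 consistent
Z/I-1 un ·: Zz
Z/I-2 ? ·: Zz|zz
Z/II-1 aff I-1×I-2: zz
Z/II-2 un I-1×I-2: ZZ|Zz
⇒ Z over [I-1,I-2,II-1,II-2]: 3 consistent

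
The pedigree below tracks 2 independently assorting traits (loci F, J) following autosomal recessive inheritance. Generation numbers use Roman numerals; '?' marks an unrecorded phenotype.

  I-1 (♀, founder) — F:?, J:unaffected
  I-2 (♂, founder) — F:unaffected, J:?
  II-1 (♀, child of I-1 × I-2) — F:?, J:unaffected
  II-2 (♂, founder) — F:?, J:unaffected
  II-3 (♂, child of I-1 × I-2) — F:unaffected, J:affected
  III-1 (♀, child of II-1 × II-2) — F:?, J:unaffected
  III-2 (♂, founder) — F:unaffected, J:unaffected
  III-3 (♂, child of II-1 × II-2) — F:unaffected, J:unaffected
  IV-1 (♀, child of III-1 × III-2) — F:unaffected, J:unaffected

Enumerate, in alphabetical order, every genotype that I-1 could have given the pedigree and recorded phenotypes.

F/I-1 ? ·: FF|Ff|ff
F/I-2 un ·: FF|Ff
F/II-1 ? I-1×I-2: FF|Ff|ff
F/II-2 ? ·: FF|Ff|ff
F/II-3 un I-1×I-2: FF|Ff
F/III-1 ? II-1×II-2: FF|Ff|ff
F/III-2 un ·: FF|Ff
F/III-3 un II-1×II-2: FF|Ff
F/IV-1 un III-1×III-2: FF|Ff
⇒ F over [I-1,I-2,II-1,II-2,II-3,III-1,III-2,III-3,IV-1]: 481 consistent
J/I-1 un ·: Jj
J/I-2 ? ·: Jj|jj
J/II-1 un I-1×I-2: JJ|Jj
J/II-2 un ·: JJ|Jj
J/II-3 aff I-1×I-2: jj
J/III-1 un II-1×II-2: JJ|Jj
J/III-2 un ·: JJ|Jj
J/III-3 un II-1×II-2: JJ|Jj
J/IV-1 un III-1×III-2: JJ|Jj
⇒ J over [I-1,I-2,II-1,II-2,II-3,III-1,III-2,III-3,IV-1]: 73 consistent

I-1 ∈ {FF Jj, Ff Jj, ff Jj}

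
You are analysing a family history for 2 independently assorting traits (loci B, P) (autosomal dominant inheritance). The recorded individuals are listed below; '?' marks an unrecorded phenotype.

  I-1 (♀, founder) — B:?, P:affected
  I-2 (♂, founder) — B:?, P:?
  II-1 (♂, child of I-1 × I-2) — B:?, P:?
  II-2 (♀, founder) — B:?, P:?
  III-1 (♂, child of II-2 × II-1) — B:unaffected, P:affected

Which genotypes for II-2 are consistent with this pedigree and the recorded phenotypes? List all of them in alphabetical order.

II-2 ∈ {Bb PP, Bb Pp, Bb pp, bb PP, bb Pp, bb pp}

B/I-1 ? ·: bb|Bb|BB
B/I-2 ? ·: bb|Bb|BB
B/II-1 ? I-1×I-2: bb|Bb
B/II-2 ? ·: bb|Bb
B/III-1 un II-2×II-1: bb
⇒ B over [I-1,I-2,II-1,II-2,III-1]: 22 consistent
P/I-1 aff ·: Pp|PP
P/I-2 ? ·: pp|Pp|PP
P/II-1 ? I-1×I-2: pp|Pp|PP
P/II-2 ? ·: pp|Pp|PP
P/III-1 aff II-2×II-1: Pp|PP
⇒ P over [I-1,I-2,II-1,II-2,III-1]: 45 consistent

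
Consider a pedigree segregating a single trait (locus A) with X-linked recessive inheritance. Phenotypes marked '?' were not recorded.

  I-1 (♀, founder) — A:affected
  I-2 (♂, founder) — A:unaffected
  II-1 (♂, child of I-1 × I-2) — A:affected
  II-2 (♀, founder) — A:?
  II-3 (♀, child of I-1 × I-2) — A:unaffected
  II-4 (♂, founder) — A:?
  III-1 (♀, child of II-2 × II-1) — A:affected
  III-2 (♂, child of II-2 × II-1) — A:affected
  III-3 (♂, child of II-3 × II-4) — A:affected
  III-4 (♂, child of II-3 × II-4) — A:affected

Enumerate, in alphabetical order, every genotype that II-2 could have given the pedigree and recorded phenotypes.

II-2 ∈ {X^AX^a, X^aX^a}

A/I-1 aff ·: X^aX^a
A/I-2 un ·: X^AY
A/II-1 aff I-1×I-2: X^aY
A/II-2 ? ·: X^AX^a|X^aX^a
A/II-3 un I-1×I-2: X^AX^a
A/II-4 ? ·: X^AY|X^aY
A/III-1 aff II-2×II-1: X^aX^a
A/III-2 aff II-2×II-1: X^aY
A/III-3 aff II-3×II-4: X^aY
A/III-4 aff II-3×II-4: X^aY
⇒ A over [I-1,I-2,II-1,II-2,II-3,II-4,III-1,III-2,III-3,III-4]: 4 consistent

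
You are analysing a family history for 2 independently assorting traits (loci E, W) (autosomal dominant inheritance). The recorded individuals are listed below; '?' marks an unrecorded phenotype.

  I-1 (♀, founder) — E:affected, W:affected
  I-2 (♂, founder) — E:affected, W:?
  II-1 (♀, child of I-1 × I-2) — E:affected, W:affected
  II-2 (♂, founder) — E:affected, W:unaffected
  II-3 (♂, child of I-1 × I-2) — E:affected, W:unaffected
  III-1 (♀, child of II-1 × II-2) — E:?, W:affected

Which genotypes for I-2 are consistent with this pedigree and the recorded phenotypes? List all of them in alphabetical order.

I-2 ∈ {EE Ww, EE ww, Ee Ww, Ee ww}

E/I-1 aff ·: Ee|EE
E/I-2 aff ·: Ee|EE
E/II-1 aff I-1×I-2: Ee|EE
E/II-2 aff ·: Ee|EE
E/II-3 aff I-1×I-2: Ee|EE
E/III-1 ? II-1×II-2: ee|Ee|EE
⇒ E over [I-1,I-2,II-1,II-2,II-3,III-1]: 51 consistent
W/I-1 aff ·: Ww
W/I-2 ? ·: ww|Ww
W/II-1 aff I-1×I-2: Ww|WW
W/II-2 un ·: ww
W/II-3 un I-1×I-2: ww
W/III-1 aff II-1×II-2: Ww
⇒ W over [I-1,I-2,II-1,II-2,II-3,III-1]: 3 consistent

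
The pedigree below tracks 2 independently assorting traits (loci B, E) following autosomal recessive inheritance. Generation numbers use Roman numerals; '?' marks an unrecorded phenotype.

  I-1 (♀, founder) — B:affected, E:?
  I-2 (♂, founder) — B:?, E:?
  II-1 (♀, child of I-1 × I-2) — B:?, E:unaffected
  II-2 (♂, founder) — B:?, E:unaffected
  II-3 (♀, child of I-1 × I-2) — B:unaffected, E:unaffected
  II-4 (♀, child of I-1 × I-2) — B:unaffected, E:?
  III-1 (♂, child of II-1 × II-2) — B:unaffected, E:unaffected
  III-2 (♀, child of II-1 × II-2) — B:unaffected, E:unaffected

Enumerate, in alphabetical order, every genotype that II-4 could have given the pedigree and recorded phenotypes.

II-4 ∈ {Bb EE, Bb Ee, Bb ee}

B/I-1 aff ·: bb
B/I-2 ? ·: BB|Bb
B/II-1 ? I-1×I-2: Bb|bb
B/II-2 ? ·: BB|Bb|bb
B/II-3 un I-1×I-2: Bb
B/II-4 un I-1×I-2: Bb
B/III-1 un II-1×II-2: BB|Bb
B/III-2 un II-1×II-2: BB|Bb
⇒ B over [I-1,I-2,II-1,II-2,II-3,II-4,III-1,III-2]: 20 consistent
E/I-1 ? ·: EE|Ee|ee
E/I-2 ? ·: EE|Ee|ee
E/II-1 un I-1×I-2: EE|Ee
E/II-2 un ·: EE|Ee
E/II-3 un I-1×I-2: EE|Ee
E/II-4 ? I-1×I-2: EE|Ee|ee
E/III-1 un II-1×II-2: EE|Ee
E/III-2 un II-1×II-2: EE|Ee
⇒ E over [I-1,I-2,II-1,II-2,II-3,II-4,III-1,III-2]: 235 consistent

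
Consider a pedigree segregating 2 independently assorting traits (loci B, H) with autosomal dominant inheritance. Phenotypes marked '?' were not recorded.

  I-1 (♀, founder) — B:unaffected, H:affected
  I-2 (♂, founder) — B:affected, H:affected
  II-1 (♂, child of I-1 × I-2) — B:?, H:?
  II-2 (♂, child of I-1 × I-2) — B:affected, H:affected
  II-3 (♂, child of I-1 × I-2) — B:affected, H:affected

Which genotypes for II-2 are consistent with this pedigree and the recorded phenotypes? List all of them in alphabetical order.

II-2 ∈ {Bb HH, Bb Hh}

B/I-1 un ·: bb
B/I-2 aff ·: Bb|BB
B/II-1 ? I-1×I-2: bb|Bb
B/II-2 aff I-1×I-2: Bb
B/II-3 aff I-1×I-2: Bb
⇒ B over [I-1,I-2,II-1,II-2,II-3]: 3 consistent
H/I-1 aff ·: Hh|HH
H/I-2 aff ·: Hh|HH
H/II-1 ? I-1×I-2: hh|Hh|HH
H/II-2 aff I-1×I-2: Hh|HH
H/II-3 aff I-1×I-2: Hh|HH
⇒ H over [I-1,I-2,II-1,II-2,II-3]: 29 consistent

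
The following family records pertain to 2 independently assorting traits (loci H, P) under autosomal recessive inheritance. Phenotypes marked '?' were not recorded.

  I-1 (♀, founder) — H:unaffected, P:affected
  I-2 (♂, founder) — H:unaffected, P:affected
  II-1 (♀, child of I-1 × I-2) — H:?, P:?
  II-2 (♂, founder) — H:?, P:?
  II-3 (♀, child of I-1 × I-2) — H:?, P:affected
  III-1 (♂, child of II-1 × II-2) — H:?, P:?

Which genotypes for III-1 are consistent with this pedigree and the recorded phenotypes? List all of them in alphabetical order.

H/I-1 un ·: HH|Hh
H/I-2 un ·: HH|Hh
H/II-1 ? I-1×I-2: HH|Hh|hh
H/II-2 ? ·: HH|Hh|hh
H/II-3 ? I-1×I-2: HH|Hh|hh
H/III-1 ? II-1×II-2: HH|Hh|hh
⇒ H over [I-1,I-2,II-1,II-2,II-3,III-1]: 93 consistent
P/I-1 aff ·: pp
P/I-2 aff ·: pp
P/II-1 ? I-1×I-2: pp
P/II-2 ? ·: PP|Pp|pp
P/II-3 aff I-1×I-2: pp
P/III-1 ? II-1×II-2: Pp|pp
⇒ P over [I-1,I-2,II-1,II-2,II-3,III-1]: 4 consistent

III-1 ∈ {HH Pp, HH pp, Hh Pp, Hh pp, hh Pp, hh pp}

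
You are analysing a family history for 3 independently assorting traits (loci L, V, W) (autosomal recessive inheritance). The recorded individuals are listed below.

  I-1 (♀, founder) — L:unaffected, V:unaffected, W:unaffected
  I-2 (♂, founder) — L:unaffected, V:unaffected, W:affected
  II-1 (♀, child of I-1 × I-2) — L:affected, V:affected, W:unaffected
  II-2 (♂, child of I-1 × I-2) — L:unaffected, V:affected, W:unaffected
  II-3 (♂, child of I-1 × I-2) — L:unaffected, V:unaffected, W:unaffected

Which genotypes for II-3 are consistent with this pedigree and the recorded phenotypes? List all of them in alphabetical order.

II-3 ∈ {LL VV Ww, LL Vv Ww, Ll VV Ww, Ll Vv Ww}

L/I-1 un ·: Ll
L/I-2 un ·: Ll
L/II-1 aff I-1×I-2: ll
L/II-2 un I-1×I-2: LL|Ll
L/II-3 un I-1×I-2: LL|Ll
⇒ L over [I-1,I-2,II-1,II-2,II-3]: 4 consistent
V/I-1 un ·: Vv
V/I-2 un ·: Vv
V/II-1 aff I-1×I-2: vv
V/II-2 aff I-1×I-2: vv
V/II-3 un I-1×I-2: VV|Vv
⇒ V over [I-1,I-2,II-1,II-2,II-3]: 2 consistent
W/I-1 un ·: WW|Ww
W/I-2 aff ·: ww
W/II-1 un I-1×I-2: Ww
W/II-2 un I-1×I-2: Ww
W/II-3 un I-1×I-2: Ww
⇒ W over [I-1,I-2,II-1,II-2,II-3]: 2 consistent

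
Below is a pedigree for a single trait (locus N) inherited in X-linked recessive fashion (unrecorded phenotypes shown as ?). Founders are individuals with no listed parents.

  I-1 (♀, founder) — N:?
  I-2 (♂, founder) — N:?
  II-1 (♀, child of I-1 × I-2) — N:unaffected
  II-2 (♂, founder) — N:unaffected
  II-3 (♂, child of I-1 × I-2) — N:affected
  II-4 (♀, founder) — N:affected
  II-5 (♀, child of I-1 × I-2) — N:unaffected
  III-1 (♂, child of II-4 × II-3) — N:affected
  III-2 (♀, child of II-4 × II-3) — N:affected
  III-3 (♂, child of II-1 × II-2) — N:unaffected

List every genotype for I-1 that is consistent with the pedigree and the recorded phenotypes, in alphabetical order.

N/I-1 ? ·: X^NX^n|X^nX^n
N/I-2 ? ·: X^NY|X^nY
N/II-1 un I-1×I-2: X^NX^N|X^NX^n
N/II-2 un ·: X^NY
N/II-3 aff I-1×I-2: X^nY
N/II-4 aff ·: X^nX^n
N/II-5 un I-1×I-2: X^NX^N|X^NX^n
N/III-1 aff II-4×II-3: X^nY
N/III-2 aff II-4×II-3: X^nX^n
N/III-3 un II-1×II-2: X^NY
⇒ N over [I-1,I-2,II-1,II-2,II-3,II-4,II-5,III-1,III-2,III-3]: 6 consistent

I-1 ∈ {X^NX^n, X^nX^n}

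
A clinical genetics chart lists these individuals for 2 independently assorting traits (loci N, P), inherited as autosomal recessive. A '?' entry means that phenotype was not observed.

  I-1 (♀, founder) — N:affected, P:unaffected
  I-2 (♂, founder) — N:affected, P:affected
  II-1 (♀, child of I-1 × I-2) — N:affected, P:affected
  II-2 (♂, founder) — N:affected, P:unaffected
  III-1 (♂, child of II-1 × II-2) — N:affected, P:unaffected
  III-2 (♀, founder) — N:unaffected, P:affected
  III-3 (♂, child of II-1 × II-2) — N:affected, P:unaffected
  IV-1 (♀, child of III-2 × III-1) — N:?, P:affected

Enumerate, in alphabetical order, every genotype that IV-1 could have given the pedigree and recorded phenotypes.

IV-1 ∈ {Nn pp, nn pp}

N/I-1 aff ·: nn
N/I-2 aff ·: nn
N/II-1 aff I-1×I-2: nn
N/II-2 aff ·: nn
N/III-1 aff II-1×II-2: nn
N/III-2 un ·: NN|Nn
N/III-3 aff II-1×II-2: nn
N/IV-1 ? III-2×III-1: Nn|nn
⇒ N over [I-1,I-2,II-1,II-2,III-1,III-2,III-3,IV-1]: 3 consistent
P/I-1 un ·: Pp
P/I-2 aff ·: pp
P/II-1 aff I-1×I-2: pp
P/II-2 un ·: PP|Pp
P/III-1 un II-1×II-2: Pp
P/III-2 aff ·: pp
P/III-3 un II-1×II-2: Pp
P/IV-1 aff III-2×III-1: pp
⇒ P over [I-1,I-2,II-1,II-2,III-1,III-2,III-3,IV-1]: 2 consistent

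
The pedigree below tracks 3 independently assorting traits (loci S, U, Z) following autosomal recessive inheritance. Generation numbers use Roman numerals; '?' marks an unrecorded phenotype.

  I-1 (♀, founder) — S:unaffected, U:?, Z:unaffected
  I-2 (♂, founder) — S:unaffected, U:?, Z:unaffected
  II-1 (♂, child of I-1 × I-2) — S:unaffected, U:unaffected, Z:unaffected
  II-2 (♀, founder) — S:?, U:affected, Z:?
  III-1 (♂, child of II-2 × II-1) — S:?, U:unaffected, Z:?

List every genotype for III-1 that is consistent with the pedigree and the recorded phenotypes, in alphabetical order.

S/I-1 un ·: SS|Ss
S/I-2 un ·: SS|Ss
S/II-1 un I-1×I-2: SS|Ss
S/II-2 ? ·: SS|Ss|ss
S/III-1 ? II-2×II-1: SS|Ss|ss
⇒ S over [I-1,I-2,II-1,II-2,III-1]: 37 consistent
U/I-1 ? ·: UU|Uu|uu
U/I-2 ? ·: UU|Uu|uu
U/II-1 un I-1×I-2: UU|Uu
U/II-2 aff ·: uu
U/III-1 un II-2×II-1: Uu
⇒ U over [I-1,I-2,II-1,II-2,III-1]: 11 consistent
Z/I-1 un ·: ZZ|Zz
Z/I-2 un ·: ZZ|Zz
Z/II-1 un I-1×I-2: ZZ|Zz
Z/II-2 ? ·: ZZ|Zz|zz
Z/III-1 ? II-2×II-1: ZZ|Zz|zz
⇒ Z over [I-1,I-2,II-1,II-2,III-1]: 37 consistent

III-1 ∈ {SS Uu ZZ, SS Uu Zz, SS Uu zz, Ss Uu ZZ, Ss Uu Zz, Ss Uu zz, ss Uu ZZ, ss Uu Zz, ss Uu zz}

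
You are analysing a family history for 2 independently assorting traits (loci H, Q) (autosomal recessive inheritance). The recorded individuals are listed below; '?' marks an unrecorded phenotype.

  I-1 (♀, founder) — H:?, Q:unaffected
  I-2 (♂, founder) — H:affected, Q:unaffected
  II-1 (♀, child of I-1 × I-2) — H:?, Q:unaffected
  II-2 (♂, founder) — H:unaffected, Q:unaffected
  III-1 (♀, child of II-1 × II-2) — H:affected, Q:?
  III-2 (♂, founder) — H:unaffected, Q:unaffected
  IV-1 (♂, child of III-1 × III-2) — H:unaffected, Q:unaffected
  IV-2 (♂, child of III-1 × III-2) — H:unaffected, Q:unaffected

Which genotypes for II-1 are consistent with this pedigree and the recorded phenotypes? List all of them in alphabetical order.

II-1 ∈ {Hh QQ, Hh Qq, hh QQ, hh Qq}

H/I-1 ? ·: HH|Hh|hh
H/I-2 aff ·: hh
H/II-1 ? I-1×I-2: Hh|hh
H/II-2 un ·: Hh
H/III-1 aff II-1×II-2: hh
H/III-2 un ·: HH|Hh
H/IV-1 un III-1×III-2: Hh
H/IV-2 un III-1×III-2: Hh
⇒ H over [I-1,I-2,II-1,II-2,III-1,III-2,IV-1,IV-2]: 8 consistent
Q/I-1 un ·: QQ|Qq
Q/I-2 un ·: QQ|Qq
Q/II-1 un I-1×I-2: QQ|Qq
Q/II-2 un ·: QQ|Qq
Q/III-1 ? II-1×II-2: QQ|Qq|qq
Q/III-2 un ·: QQ|Qq
Q/IV-1 un III-1×III-2: QQ|Qq
Q/IV-2 un III-1×III-2: QQ|Qq
⇒ Q over [I-1,I-2,II-1,II-2,III-1,III-2,IV-1,IV-2]: 156 consistent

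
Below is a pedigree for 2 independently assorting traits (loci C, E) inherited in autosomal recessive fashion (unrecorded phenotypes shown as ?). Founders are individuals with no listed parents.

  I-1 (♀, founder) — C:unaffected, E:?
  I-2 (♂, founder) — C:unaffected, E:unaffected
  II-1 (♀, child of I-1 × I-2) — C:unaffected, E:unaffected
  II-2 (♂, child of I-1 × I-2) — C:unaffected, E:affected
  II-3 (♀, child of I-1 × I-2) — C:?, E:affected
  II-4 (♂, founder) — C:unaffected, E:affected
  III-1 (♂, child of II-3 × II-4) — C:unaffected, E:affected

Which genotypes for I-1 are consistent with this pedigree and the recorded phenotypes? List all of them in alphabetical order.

I-1 ∈ {CC Ee, CC ee, Cc Ee, Cc ee}

C/I-1 un ·: CC|Cc
C/I-2 un ·: CC|Cc
C/II-1 un I-1×I-2: CC|Cc
C/II-2 un I-1×I-2: CC|Cc
C/II-3 ? I-1×I-2: CC|Cc|cc
C/II-4 un ·: CC|Cc
C/III-1 un II-3×II-4: CC|Cc
⇒ C over [I-1,I-2,II-1,II-2,II-3,II-4,III-1]: 95 consistent
E/I-1 ? ·: Ee|ee
E/I-2 un ·: Ee
E/II-1 un I-1×I-2: EE|Ee
E/II-2 aff I-1×I-2: ee
E/II-3 aff I-1×I-2: ee
E/II-4 aff ·: ee
E/III-1 aff II-3×II-4: ee
⇒ E over [I-1,I-2,II-1,II-2,II-3,II-4,III-1]: 3 consistent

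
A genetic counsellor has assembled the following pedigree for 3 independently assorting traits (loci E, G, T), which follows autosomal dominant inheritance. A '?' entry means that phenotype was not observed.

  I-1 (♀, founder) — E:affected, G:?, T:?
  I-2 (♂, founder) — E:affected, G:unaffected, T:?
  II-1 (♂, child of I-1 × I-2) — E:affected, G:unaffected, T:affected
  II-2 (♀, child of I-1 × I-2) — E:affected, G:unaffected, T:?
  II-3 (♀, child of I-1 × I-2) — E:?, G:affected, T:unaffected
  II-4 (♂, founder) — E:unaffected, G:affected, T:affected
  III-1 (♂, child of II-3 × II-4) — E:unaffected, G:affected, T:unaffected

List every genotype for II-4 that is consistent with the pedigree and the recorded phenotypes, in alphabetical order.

E/I-1 aff ·: Ee|EE
E/I-2 aff ·: Ee|EE
E/II-1 aff I-1×I-2: Ee|EE
E/II-2 aff I-1×I-2: Ee|EE
E/II-3 ? I-1×I-2: ee|Ee
E/II-4 un ·: ee
E/III-1 un II-3×II-4: ee
⇒ E over [I-1,I-2,II-1,II-2,II-3,II-4,III-1]: 16 consistent
G/I-1 ? ·: Gg
G/I-2 un ·: gg
G/II-1 un I-1×I-2: gg
G/II-2 un I-1×I-2: gg
G/II-3 aff I-1×I-2: Gg
G/II-4 aff ·: Gg|GG
G/III-1 aff II-3×II-4: Gg|GG
⇒ G over [I-1,I-2,II-1,II-2,II-3,II-4,III-1]: 4 consistent
T/I-1 ? ·: tt|Tt
T/I-2 ? ·: tt|Tt
T/II-1 aff I-1×I-2: Tt|TT
T/II-2 ? I-1×I-2: tt|Tt|TT
T/II-3 un I-1×I-2: tt
T/II-4 aff ·: Tt
T/III-1 un II-3×II-4: tt
⇒ T over [I-1,I-2,II-1,II-2,II-3,II-4,III-1]: 10 consistent

II-4 ∈ {ee GG Tt, ee Gg Tt}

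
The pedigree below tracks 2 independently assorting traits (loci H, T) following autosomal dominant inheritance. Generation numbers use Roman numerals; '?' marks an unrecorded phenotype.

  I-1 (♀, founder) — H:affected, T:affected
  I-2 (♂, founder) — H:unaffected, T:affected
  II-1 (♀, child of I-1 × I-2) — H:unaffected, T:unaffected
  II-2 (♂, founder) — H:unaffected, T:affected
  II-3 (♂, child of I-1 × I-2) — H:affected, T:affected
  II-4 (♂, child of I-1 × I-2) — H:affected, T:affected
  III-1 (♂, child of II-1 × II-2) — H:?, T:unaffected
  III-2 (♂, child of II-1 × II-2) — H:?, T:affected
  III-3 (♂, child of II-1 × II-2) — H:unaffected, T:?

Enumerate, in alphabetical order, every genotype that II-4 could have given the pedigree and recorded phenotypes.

H/I-1 aff ·: Hh
H/I-2 un ·: hh
H/II-1 un I-1×I-2: hh
H/II-2 un ·: hh
H/II-3 aff I-1×I-2: Hh
H/II-4 aff I-1×I-2: Hh
H/III-1 ? II-1×II-2: hh
H/III-2 ? II-1×II-2: hh
H/III-3 un II-1×II-2: hh
⇒ H over [I-1,I-2,II-1,II-2,II-3,II-4,III-1,III-2,III-3]: 1 consistent
T/I-1 aff ·: Tt
T/I-2 aff ·: Tt
T/II-1 un I-1×I-2: tt
T/II-2 aff ·: Tt
T/II-3 aff I-1×I-2: Tt|TT
T/II-4 aff I-1×I-2: Tt|TT
T/III-1 un II-1×II-2: tt
T/III-2 aff II-1×II-2: Tt
T/III-3 ? II-1×II-2: tt|Tt
⇒ T over [I-1,I-2,II-1,II-2,II-3,II-4,III-1,III-2,III-3]: 8 consistent

II-4 ∈ {Hh TT, Hh Tt}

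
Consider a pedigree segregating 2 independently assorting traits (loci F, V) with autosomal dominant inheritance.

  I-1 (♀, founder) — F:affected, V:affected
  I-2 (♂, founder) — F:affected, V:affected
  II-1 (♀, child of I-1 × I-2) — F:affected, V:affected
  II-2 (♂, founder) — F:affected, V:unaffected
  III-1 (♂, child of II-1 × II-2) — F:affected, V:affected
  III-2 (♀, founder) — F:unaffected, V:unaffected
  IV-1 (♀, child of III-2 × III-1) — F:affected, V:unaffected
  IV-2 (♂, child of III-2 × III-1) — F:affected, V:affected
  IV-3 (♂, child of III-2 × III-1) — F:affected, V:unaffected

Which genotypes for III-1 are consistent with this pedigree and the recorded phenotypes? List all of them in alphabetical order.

III-1 ∈ {FF Vv, Ff Vv}

F/I-1 aff ·: Ff|FF
F/I-2 aff ·: Ff|FF
F/II-1 aff I-1×I-2: Ff|FF
F/II-2 aff ·: Ff|FF
F/III-1 aff II-1×II-2: Ff|FF
F/III-2 un ·: ff
F/IV-1 aff III-2×III-1: Ff
F/IV-2 aff III-2×III-1: Ff
F/IV-3 aff III-2×III-1: Ff
⇒ F over [I-1,I-2,II-1,II-2,III-1,III-2,IV-1,IV-2,IV-3]: 24 consistent
V/I-1 aff ·: Vv|VV
V/I-2 aff ·: Vv|VV
V/II-1 aff I-1×I-2: Vv|VV
V/II-2 un ·: vv
V/III-1 aff II-1×II-2: Vv
V/III-2 un ·: vv
V/IV-1 un III-2×III-1: vv
V/IV-2 aff III-2×III-1: Vv
V/IV-3 un III-2×III-1: vv
⇒ V over [I-1,I-2,II-1,II-2,III-1,III-2,IV-1,IV-2,IV-3]: 7 consistent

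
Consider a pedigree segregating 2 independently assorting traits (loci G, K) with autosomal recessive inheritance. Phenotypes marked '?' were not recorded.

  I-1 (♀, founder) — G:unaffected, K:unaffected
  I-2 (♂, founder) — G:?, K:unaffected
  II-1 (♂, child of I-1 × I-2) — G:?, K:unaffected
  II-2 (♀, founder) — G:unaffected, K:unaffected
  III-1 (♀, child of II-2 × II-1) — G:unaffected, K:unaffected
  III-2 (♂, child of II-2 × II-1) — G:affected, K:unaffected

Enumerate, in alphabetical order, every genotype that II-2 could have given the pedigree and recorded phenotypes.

II-2 ∈ {Gg KK, Gg Kk}

G/I-1 un ·: GG|Gg
G/I-2 ? ·: GG|Gg|gg
G/II-1 ? I-1×I-2: Gg|gg
G/II-2 un ·: Gg
G/III-1 un II-2×II-1: GG|Gg
G/III-2 aff II-2×II-1: gg
⇒ G over [I-1,I-2,II-1,II-2,III-1,III-2]: 12 consistent
K/I-1 un ·: KK|Kk
K/I-2 un ·: KK|Kk
K/II-1 un I-1×I-2: KK|Kk
K/II-2 un ·: KK|Kk
K/III-1 un II-2×II-1: KK|Kk
K/III-2 un II-2×II-1: KK|Kk
⇒ K over [I-1,I-2,II-1,II-2,III-1,III-2]: 44 consistent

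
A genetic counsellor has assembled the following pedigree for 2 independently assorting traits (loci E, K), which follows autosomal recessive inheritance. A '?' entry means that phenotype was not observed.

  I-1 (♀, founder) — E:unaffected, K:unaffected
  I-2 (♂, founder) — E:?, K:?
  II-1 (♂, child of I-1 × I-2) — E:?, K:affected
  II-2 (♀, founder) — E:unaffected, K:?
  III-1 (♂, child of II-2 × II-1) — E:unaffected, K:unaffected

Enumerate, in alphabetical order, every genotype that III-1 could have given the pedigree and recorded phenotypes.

III-1 ∈ {EE Kk, Ee Kk}

E/I-1 un ·: EE|Ee
E/I-2 ? ·: EE|Ee|ee
E/II-1 ? I-1×I-2: EE|Ee|ee
E/II-2 un ·: EE|Ee
E/III-1 un II-2×II-1: EE|Ee
⇒ E over [I-1,I-2,II-1,II-2,III-1]: 36 consistent
K/I-1 un ·: Kk
K/I-2 ? ·: Kk|kk
K/II-1 aff I-1×I-2: kk
K/II-2 ? ·: KK|Kk
K/III-1 un II-2×II-1: Kk
⇒ K over [I-1,I-2,II-1,II-2,III-1]: 4 consistent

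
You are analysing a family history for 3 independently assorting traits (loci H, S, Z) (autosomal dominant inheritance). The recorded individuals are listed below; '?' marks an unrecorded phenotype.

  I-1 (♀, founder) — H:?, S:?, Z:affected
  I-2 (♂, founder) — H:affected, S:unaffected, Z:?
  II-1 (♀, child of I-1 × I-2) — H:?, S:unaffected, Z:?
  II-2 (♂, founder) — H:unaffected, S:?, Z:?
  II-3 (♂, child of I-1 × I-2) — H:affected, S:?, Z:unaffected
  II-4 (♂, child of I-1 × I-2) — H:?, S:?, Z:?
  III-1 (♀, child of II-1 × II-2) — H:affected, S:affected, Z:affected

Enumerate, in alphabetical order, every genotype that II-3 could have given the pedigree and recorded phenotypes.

H/I-1 ? ·: hh|Hh|HH
H/I-2 aff ·: Hh|HH
H/II-1 ? I-1×I-2: Hh|HH
H/II-2 un ·: hh
H/II-3 aff I-1×I-2: Hh|HH
H/II-4 ? I-1×I-2: hh|Hh|HH
H/III-1 aff II-1×II-2: Hh
⇒ H over [I-1,I-2,II-1,II-2,II-3,II-4,III-1]: 32 consistent
S/I-1 ? ·: ss|Ss
S/I-2 un ·: ss
S/II-1 un I-1×I-2: ss
S/II-2 ? ·: Ss|SS
S/II-3 ? I-1×I-2: ss|Ss
S/II-4 ? I-1×I-2: ss|Ss
S/III-1 aff II-1×II-2: Ss
⇒ S over [I-1,I-2,II-1,II-2,II-3,II-4,III-1]: 10 consistent
Z/I-1 aff ·: Zz
Z/I-2 ? ·: zz|Zz
Z/II-1 ? I-1×I-2: zz|Zz|ZZ
Z/II-2 ? ·: zz|Zz|ZZ
Z/II-3 un I-1×I-2: zz
Z/II-4 ? I-1×I-2: zz|Zz|ZZ
Z/III-1 aff II-1×II-2: Zz|ZZ
⇒ Z over [I-1,I-2,II-1,II-2,II-3,II-4,III-1]: 47 consistent

II-3 ∈ {HH Ss zz, HH ss zz, Hh Ss zz, Hh ss zz}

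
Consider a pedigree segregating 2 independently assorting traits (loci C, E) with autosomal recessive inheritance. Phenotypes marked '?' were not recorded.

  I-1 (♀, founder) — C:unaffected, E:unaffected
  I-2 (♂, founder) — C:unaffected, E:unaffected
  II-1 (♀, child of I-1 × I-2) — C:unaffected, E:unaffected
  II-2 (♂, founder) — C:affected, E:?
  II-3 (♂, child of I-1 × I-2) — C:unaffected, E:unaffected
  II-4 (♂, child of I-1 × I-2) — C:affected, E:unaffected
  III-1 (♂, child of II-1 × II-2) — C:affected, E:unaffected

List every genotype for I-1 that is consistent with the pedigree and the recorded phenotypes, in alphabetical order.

C/I-1 un ·: Cc
C/I-2 un ·: Cc
C/II-1 un I-1×I-2: Cc
C/II-2 aff ·: cc
C/II-3 un I-1×I-2: CC|Cc
C/II-4 aff I-1×I-2: cc
C/III-1 aff II-1×II-2: cc
⇒ C over [I-1,I-2,II-1,II-2,II-3,II-4,III-1]: 2 consistent
E/I-1 un ·: EE|Ee
E/I-2 un ·: EE|Ee
E/II-1 un I-1×I-2: EE|Ee
E/II-2 ? ·: EE|Ee|ee
E/II-3 un I-1×I-2: EE|Ee
E/II-4 un I-1×I-2: EE|Ee
E/III-1 un II-1×II-2: EE|Ee
⇒ E over [I-1,I-2,II-1,II-2,II-3,II-4,III-1]: 112 consistent

I-1 ∈ {Cc EE, Cc Ee}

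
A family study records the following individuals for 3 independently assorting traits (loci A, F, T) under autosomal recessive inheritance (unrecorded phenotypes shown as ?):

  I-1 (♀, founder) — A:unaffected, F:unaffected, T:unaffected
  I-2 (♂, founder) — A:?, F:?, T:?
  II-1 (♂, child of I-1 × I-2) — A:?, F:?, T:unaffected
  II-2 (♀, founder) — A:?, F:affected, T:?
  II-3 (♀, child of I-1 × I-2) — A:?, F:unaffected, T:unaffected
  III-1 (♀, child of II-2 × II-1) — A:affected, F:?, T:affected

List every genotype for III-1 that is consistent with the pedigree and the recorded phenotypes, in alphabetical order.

A/I-1 un ·: AA|Aa
A/I-2 ? ·: AA|Aa|aa
A/II-1 ? I-1×I-2: Aa|aa
A/II-2 ? ·: Aa|aa
A/II-3 ? I-1×I-2: AA|Aa|aa
A/III-1 aff II-2×II-1: aa
⇒ A over [I-1,I-2,II-1,II-2,II-3,III-1]: 30 consistent
F/I-1 un ·: FF|Ff
F/I-2 ? ·: FF|Ff|ff
F/II-1 ? I-1×I-2: FF|Ff|ff
F/II-2 aff ·: ff
F/II-3 un I-1×I-2: FF|Ff
F/III-1 ? II-2×II-1: Ff|ff
⇒ F over [I-1,I-2,II-1,II-2,II-3,III-1]: 26 consistent
T/I-1 un ·: TT|Tt
T/I-2 ? ·: TT|Tt|tt
T/II-1 un I-1×I-2: Tt
T/II-2 ? ·: Tt|tt
T/II-3 un I-1×I-2: TT|Tt
T/III-1 aff II-2×II-1: tt
⇒ T over [I-1,I-2,II-1,II-2,II-3,III-1]: 16 consistent

III-1 ∈ {aa Ff tt, aa ff tt}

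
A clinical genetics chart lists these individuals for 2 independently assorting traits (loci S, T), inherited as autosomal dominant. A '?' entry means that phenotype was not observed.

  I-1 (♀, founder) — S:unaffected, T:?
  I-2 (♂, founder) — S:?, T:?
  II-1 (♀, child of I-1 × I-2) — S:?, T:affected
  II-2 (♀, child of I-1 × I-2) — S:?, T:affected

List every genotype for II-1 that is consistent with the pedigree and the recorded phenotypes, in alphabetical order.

II-1 ∈ {Ss TT, Ss Tt, ss TT, ss Tt}

S/I-1 un ·: ss
S/I-2 ? ·: ss|Ss|SS
S/II-1 ? I-1×I-2: ss|Ss
S/II-2 ? I-1×I-2: ss|Ss
⇒ S over [I-1,I-2,II-1,II-2]: 6 consistent
T/I-1 ? ·: tt|Tt|TT
T/I-2 ? ·: tt|Tt|TT
T/II-1 aff I-1×I-2: Tt|TT
T/II-2 aff I-1×I-2: Tt|TT
⇒ T over [I-1,I-2,II-1,II-2]: 17 consistent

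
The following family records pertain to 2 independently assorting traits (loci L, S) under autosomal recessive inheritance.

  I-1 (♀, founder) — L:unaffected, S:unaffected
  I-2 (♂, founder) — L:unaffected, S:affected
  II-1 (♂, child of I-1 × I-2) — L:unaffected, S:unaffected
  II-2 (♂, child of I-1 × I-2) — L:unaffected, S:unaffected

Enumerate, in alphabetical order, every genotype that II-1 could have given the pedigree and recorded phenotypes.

L/I-1 un ·: LL|Ll
L/I-2 un ·: LL|Ll
L/II-1 un I-1×I-2: LL|Ll
L/II-2 un I-1×I-2: LL|Ll
⇒ L over [I-1,I-2,II-1,II-2]: 13 consistent
S/I-1 un ·: SS|Ss
S/I-2 aff ·: ss
S/II-1 un I-1×I-2: Ss
S/II-2 un I-1×I-2: Ss
⇒ S over [I-1,I-2,II-1,II-2]: 2 consistent

II-1 ∈ {LL Ss, Ll Ss}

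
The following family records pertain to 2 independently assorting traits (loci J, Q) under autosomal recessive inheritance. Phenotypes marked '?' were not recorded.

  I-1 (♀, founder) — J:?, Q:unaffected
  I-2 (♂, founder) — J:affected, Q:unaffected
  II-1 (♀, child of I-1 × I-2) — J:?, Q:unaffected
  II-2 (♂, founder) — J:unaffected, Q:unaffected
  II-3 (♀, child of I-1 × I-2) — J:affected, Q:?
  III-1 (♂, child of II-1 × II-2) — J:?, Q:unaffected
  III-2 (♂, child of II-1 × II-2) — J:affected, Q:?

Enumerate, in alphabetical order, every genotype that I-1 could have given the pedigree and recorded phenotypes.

J/I-1 ? ·: Jj|jj
J/I-2 aff ·: jj
J/II-1 ? I-1×I-2: Jj|jj
J/II-2 un ·: Jj
J/II-3 aff I-1×I-2: jj
J/III-1 ? II-1×II-2: JJ|Jj|jj
J/III-2 aff II-1×II-2: jj
⇒ J over [I-1,I-2,II-1,II-2,II-3,III-1,III-2]: 7 consistent
Q/I-1 un ·: QQ|Qq
Q/I-2 un ·: QQ|Qq
Q/II-1 un I-1×I-2: QQ|Qq
Q/II-2 un ·: QQ|Qq
Q/II-3 ? I-1×I-2: QQ|Qq|qq
Q/III-1 un II-1×II-2: QQ|Qq
Q/III-2 ? II-1×II-2: QQ|Qq|qq
⇒ Q over [I-1,I-2,II-1,II-2,II-3,III-1,III-2]: 110 consistent

I-1 ∈ {Jj QQ, Jj Qq, jj QQ, jj Qq}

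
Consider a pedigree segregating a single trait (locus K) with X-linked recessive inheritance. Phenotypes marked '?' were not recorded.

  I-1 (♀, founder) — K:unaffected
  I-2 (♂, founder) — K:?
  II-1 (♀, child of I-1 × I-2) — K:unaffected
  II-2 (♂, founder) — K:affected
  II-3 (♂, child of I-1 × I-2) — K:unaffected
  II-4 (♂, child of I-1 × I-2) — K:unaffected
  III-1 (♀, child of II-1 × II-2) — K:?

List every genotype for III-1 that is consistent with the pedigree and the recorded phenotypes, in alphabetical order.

K/I-1 un ·: X^KX^K|X^KX^k
K/I-2 ? ·: X^KY|X^kY
K/II-1 un I-1×I-2: X^KX^K|X^KX^k
K/II-2 aff ·: X^kY
K/II-3 un I-1×I-2: X^KY
K/II-4 un I-1×I-2: X^KY
K/III-1 ? II-1×II-2: X^KX^k|X^kX^k
⇒ K over [I-1,I-2,II-1,II-2,II-3,II-4,III-1]: 8 consistent

III-1 ∈ {X^KX^k, X^kX^k}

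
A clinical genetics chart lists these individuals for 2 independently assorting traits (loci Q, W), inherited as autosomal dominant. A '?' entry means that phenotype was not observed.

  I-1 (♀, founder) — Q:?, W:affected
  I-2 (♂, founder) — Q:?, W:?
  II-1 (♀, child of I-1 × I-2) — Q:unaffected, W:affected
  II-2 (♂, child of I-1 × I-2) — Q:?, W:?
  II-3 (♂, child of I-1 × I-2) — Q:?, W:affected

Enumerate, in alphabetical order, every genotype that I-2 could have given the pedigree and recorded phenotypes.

Q/I-1 ? ·: qq|Qq
Q/I-2 ? ·: qq|Qq
Q/II-1 un I-1×I-2: qq
Q/II-2 ? I-1×I-2: qq|Qq|QQ
Q/II-3 ? I-1×I-2: qq|Qq|QQ
⇒ Q over [I-1,I-2,II-1,II-2,II-3]: 18 consistent
W/I-1 aff ·: Ww|WW
W/I-2 ? ·: ww|Ww|WW
W/II-1 aff I-1×I-2: Ww|WW
W/II-2 ? I-1×I-2: ww|Ww|WW
W/II-3 aff I-1×I-2: Ww|WW
⇒ W over [I-1,I-2,II-1,II-2,II-3]: 32 consistent

I-2 ∈ {Qq WW, Qq Ww, Qq ww, qq WW, qq Ww, qq ww}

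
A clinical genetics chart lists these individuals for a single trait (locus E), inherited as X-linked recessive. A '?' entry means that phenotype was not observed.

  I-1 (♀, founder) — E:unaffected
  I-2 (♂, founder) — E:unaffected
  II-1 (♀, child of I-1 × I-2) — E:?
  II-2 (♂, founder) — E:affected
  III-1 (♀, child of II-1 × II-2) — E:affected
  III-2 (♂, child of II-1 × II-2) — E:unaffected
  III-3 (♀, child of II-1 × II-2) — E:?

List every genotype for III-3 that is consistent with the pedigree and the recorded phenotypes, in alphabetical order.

E/I-1 un ·: X^EX^e
E/I-2 un ·: X^EY
E/II-1 ? I-1×I-2: X^EX^e
E/II-2 aff ·: X^eY
E/III-1 aff II-1×II-2: X^eX^e
E/III-2 un II-1×II-2: X^EY
E/III-3 ? II-1×II-2: X^EX^e|X^eX^e
⇒ E over [I-1,I-2,II-1,II-2,III-1,III-2,III-3]: 2 consistent

III-3 ∈ {X^EX^e, X^eX^e}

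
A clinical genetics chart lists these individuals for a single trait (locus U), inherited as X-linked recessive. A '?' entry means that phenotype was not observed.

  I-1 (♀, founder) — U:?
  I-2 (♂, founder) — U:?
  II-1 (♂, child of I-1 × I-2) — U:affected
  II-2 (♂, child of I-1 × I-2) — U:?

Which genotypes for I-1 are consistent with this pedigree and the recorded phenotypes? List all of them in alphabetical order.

U/I-1 ? ·: X^UX^u|X^uX^u
U/I-2 ? ·: X^UY|X^uY
U/II-1 aff I-1×I-2: X^uY
U/II-2 ? I-1×I-2: X^UY|X^uY
⇒ U over [I-1,I-2,II-1,II-2]: 6 consistent

I-1 ∈ {X^UX^u, X^uX^u}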